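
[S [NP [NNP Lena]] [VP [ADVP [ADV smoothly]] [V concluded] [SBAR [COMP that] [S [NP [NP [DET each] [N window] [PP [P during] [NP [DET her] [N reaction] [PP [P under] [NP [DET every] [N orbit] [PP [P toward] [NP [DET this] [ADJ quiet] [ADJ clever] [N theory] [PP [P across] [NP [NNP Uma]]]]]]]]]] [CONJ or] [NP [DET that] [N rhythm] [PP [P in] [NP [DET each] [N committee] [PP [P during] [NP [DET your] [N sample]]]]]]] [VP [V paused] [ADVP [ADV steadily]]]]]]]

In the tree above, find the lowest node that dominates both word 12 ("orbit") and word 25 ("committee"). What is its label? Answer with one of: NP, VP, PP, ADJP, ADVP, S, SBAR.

NP

The smallest bracket enclosing both words is [NP each window during her reaction under every orbit toward this quiet clever theory across Uma or that rhythm in each committee during your sample], so the label is NP.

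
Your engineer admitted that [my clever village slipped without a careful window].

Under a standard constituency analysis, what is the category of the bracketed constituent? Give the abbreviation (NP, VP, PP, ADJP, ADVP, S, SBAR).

S

"slipped" is the head of the bracketed span, so the span is a clause: S.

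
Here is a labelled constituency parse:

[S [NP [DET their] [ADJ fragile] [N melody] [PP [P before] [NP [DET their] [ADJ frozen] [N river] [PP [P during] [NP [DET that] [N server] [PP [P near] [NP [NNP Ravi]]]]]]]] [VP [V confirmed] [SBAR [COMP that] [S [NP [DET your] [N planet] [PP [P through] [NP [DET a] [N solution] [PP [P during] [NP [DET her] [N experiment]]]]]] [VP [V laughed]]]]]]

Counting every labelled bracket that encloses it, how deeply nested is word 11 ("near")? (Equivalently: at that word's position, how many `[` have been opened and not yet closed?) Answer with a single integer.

8

Path from the root down to the word: S → NP → PP → NP → PP → NP → PP → P. That is 8 enclosing brackets.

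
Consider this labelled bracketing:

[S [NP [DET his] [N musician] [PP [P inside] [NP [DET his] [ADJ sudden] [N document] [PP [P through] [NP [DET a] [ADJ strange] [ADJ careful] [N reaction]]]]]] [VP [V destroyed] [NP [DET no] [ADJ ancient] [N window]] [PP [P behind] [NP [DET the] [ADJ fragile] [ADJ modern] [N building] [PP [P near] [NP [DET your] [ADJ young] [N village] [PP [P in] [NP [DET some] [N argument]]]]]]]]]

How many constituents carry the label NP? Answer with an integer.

7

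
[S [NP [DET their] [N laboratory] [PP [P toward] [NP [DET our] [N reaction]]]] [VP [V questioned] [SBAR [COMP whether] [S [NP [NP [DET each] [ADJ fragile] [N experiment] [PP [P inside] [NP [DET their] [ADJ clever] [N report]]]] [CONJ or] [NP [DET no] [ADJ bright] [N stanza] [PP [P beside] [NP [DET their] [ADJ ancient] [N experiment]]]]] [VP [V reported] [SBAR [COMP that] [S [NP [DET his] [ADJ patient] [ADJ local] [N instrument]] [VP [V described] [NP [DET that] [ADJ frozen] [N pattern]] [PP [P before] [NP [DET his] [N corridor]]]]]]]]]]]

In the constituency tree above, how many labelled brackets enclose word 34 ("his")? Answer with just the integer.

Path from the root down to the word: S → VP → SBAR → S → VP → SBAR → S → VP → PP → NP → DET. That is 11 enclosing brackets.

11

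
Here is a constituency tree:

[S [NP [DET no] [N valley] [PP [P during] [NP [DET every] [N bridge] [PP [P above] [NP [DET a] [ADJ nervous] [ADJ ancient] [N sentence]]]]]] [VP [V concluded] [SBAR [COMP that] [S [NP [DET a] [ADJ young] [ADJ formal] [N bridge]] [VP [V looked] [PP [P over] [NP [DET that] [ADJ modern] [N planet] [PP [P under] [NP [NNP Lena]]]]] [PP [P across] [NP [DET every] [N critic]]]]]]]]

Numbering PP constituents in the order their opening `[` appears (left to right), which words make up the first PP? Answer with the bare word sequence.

during every bridge above a nervous ancient sentence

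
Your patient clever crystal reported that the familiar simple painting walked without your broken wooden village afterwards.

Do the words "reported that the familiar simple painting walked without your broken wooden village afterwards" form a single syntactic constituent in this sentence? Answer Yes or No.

Yes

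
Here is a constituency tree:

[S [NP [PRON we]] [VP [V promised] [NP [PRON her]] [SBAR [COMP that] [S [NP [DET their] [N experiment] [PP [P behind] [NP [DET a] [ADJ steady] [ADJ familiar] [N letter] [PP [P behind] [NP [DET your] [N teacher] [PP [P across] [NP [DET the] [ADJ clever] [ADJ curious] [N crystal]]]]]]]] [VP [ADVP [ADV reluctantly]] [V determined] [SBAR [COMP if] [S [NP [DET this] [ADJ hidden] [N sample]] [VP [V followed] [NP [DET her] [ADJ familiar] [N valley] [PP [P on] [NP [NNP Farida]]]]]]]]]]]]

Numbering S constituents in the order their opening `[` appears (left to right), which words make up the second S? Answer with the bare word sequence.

their experiment behind a steady familiar letter behind your teacher across the clever curious crystal reluctantly determined if this hidden sample followed her familiar valley on Farida

The S opening brackets appear, in order, over: "we promised her that their experiment behind a steady familiar letter behind your teacher across the clever curious crystal reluctantly determined if this hidden sample followed her familiar valley on Farida"; "their experiment behind a steady familiar letter behind your teacher across the clever curious crystal reluctantly determined if this hidden sample followed her familiar valley on Farida"; "this hidden sample followed her familiar valley on Farida". The second one spans "their experiment behind a steady familiar letter behind your teacher across the clever curious crystal reluctantly determined if this hidden sample followed her familiar valley on Farida".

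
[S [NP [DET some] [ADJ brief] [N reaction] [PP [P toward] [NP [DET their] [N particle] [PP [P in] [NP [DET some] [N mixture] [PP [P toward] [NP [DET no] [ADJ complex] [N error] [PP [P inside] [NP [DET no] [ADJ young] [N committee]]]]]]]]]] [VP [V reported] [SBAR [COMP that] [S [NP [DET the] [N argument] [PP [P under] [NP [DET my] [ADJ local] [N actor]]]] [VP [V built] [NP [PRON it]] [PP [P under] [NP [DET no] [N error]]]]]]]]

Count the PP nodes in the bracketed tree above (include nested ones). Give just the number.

6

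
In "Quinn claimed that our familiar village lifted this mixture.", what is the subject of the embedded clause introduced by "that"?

our familiar village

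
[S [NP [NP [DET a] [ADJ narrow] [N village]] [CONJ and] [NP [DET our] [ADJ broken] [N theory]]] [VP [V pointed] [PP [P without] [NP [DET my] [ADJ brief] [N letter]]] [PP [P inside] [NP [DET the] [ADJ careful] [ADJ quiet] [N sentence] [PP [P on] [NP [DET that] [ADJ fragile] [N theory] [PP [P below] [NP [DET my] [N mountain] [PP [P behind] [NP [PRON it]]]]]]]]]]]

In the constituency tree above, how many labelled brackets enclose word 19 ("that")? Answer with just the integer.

7

The word sits inside DET, which is inside NP, inside PP, inside NP, inside PP, inside VP, inside S — 7 brackets in all.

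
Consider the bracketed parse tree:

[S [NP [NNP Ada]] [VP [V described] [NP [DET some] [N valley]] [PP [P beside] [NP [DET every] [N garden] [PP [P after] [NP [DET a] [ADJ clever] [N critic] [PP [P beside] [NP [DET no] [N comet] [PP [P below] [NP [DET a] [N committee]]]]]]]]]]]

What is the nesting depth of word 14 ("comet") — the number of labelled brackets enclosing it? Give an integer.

9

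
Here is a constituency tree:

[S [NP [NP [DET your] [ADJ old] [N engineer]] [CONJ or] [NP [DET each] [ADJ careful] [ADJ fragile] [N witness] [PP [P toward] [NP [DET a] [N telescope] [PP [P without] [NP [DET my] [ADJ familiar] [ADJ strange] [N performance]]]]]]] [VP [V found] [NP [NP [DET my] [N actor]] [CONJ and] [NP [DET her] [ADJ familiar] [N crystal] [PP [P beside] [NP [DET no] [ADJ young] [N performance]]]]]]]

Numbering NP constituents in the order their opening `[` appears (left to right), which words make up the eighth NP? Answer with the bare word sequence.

her familiar crystal beside no young performance

Opening `[NP` markers occur at word positions 1, 1, 5, 10, 13, 18, 18, 21, 25; the eighth of these opens the constituent [NP her familiar crystal beside no young performance].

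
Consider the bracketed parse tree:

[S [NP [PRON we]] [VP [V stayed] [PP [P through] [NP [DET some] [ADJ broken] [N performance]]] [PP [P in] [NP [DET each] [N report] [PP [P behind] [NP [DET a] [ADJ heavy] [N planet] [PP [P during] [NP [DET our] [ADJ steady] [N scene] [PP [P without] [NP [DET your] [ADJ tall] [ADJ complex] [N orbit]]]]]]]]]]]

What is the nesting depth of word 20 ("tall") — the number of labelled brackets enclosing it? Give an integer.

11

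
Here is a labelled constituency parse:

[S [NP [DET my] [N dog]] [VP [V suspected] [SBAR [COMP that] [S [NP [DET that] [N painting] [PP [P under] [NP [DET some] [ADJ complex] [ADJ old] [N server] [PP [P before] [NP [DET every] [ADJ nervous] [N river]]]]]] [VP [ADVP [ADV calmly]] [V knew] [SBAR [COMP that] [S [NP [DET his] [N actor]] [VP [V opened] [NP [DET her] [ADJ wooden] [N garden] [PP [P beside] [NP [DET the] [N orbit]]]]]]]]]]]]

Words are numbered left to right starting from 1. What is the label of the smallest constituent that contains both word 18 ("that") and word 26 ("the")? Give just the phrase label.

SBAR

Both words fall inside [SBAR that his actor opened her wooden garden beside the orbit] (words 18–27), and no smaller constituent contains them both. Label: SBAR.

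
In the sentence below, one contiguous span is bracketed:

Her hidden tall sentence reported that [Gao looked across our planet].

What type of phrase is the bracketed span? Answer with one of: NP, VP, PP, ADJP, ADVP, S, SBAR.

S

The span is built around the head "looked" — a clause (S).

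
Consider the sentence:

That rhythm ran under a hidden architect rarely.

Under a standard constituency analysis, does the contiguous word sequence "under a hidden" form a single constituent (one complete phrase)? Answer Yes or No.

No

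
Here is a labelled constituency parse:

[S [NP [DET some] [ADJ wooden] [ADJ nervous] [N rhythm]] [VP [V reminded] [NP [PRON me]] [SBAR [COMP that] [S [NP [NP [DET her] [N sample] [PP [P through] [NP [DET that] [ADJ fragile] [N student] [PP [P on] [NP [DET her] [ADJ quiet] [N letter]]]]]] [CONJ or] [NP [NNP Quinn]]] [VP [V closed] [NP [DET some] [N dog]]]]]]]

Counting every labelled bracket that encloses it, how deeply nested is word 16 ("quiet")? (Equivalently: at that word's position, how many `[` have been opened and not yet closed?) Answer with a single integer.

11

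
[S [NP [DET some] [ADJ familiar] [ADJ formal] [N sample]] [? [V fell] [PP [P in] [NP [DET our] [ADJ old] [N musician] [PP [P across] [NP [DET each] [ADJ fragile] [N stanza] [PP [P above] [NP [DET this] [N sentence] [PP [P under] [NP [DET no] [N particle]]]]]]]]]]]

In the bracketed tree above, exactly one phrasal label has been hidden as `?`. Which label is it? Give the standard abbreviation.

VP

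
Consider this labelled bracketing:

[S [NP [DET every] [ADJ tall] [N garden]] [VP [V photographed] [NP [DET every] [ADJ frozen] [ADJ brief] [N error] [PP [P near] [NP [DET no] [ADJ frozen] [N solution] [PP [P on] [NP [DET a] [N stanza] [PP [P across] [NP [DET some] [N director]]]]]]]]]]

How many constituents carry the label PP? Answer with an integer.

3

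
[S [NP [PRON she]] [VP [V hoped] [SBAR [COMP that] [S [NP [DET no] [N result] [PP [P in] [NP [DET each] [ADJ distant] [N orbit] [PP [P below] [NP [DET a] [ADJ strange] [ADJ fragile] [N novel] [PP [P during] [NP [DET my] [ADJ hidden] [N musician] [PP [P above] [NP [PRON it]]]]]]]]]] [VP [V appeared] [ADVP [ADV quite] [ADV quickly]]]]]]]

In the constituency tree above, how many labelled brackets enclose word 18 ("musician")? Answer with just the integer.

12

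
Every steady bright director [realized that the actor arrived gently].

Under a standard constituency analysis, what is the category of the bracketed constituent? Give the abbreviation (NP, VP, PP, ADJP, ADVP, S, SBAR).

VP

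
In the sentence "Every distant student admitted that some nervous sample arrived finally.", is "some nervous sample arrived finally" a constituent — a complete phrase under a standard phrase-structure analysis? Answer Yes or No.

Yes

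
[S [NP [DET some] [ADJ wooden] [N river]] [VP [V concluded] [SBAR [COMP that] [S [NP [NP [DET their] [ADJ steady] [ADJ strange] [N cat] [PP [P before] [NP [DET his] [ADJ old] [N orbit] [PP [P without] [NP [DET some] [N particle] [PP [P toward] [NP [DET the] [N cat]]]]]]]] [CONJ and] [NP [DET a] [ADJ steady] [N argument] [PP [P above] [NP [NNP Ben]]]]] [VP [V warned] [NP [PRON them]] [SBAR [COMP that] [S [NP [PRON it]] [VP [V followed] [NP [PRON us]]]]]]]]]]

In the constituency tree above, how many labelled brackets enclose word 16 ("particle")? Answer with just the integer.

Counting open brackets not yet closed at "particle": [S [VP [SBAR [S [NP [NP [PP [NP [PP [NP [N = 11.

11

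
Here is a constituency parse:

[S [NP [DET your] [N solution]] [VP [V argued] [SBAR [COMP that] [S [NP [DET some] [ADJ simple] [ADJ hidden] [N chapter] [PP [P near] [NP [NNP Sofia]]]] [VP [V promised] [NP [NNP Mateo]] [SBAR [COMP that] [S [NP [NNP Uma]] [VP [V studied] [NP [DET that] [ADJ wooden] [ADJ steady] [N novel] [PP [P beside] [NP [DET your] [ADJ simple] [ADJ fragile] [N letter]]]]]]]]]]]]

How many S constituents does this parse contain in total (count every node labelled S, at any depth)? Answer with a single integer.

3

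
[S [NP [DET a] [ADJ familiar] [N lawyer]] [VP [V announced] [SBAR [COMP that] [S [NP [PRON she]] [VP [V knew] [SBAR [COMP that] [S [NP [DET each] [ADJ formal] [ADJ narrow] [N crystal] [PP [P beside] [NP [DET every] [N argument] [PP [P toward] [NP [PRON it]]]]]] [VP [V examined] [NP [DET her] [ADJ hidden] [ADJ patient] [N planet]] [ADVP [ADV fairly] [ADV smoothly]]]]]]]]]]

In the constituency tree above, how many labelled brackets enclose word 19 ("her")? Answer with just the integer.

10

Counting open brackets not yet closed at "her": [S [VP [SBAR [S [VP [SBAR [S [VP [NP [DET = 10.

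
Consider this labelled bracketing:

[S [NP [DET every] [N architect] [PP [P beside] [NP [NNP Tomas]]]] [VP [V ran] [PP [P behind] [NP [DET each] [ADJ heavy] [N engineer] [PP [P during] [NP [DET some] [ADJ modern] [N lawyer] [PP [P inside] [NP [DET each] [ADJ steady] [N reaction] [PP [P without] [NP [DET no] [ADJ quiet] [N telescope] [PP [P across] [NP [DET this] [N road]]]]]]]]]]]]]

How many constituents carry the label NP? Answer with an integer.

The NP constituents are: [NP every architect beside Tomas]; [NP Tomas]; [NP each heavy engineer during some modern lawyer inside each steady reaction without no quiet telescope across this road]; [NP some modern lawyer inside each steady reaction without no quiet telescope across this road]; [NP each steady reaction without no quiet telescope across this road]; [NP no quiet telescope across this road] …. Total: 7.

7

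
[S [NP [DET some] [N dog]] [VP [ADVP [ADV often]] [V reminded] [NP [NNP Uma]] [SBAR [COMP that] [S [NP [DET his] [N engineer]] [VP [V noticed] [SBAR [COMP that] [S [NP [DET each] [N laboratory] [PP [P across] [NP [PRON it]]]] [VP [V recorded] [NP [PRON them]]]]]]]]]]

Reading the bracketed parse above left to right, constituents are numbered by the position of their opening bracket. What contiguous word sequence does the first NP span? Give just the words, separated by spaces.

some dog

Opening `[NP` markers occur at word positions 1, 5, 7, 11, 14, 16; the first of these opens the constituent [NP some dog].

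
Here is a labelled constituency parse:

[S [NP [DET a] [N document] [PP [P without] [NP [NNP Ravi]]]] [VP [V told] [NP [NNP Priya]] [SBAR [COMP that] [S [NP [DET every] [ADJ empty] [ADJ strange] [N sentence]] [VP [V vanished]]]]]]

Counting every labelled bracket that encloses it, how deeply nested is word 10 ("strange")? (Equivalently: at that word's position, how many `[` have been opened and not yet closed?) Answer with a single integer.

6

The word sits inside ADJ, which is inside NP, inside S, inside SBAR, inside VP, inside S — 6 brackets in all.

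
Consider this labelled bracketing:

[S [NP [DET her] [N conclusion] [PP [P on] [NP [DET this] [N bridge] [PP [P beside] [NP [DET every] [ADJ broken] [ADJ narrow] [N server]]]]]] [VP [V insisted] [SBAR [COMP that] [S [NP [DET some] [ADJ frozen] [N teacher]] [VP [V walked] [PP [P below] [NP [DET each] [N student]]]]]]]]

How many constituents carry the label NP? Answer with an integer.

The NP constituents are: [NP her conclusion on this bridge beside every broken narrow server]; [NP this bridge beside every broken narrow server]; [NP every broken narrow server]; [NP some frozen teacher]; [NP each student]. Total: 5.

5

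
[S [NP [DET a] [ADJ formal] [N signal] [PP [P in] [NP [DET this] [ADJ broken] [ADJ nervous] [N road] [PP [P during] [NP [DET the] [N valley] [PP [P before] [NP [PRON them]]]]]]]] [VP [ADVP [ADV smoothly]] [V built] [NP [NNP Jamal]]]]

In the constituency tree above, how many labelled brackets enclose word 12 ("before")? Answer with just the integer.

8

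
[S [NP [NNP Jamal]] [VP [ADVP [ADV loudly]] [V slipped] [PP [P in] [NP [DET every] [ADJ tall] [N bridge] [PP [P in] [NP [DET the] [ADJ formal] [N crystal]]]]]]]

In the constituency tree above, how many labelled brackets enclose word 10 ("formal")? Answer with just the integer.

7

Path from the root down to the word: S → VP → PP → NP → PP → NP → ADJ. That is 7 enclosing brackets.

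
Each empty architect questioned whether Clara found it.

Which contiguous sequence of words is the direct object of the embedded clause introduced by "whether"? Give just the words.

it

Within the embedded clause introduced by "whether", the direct object of "found" is "it".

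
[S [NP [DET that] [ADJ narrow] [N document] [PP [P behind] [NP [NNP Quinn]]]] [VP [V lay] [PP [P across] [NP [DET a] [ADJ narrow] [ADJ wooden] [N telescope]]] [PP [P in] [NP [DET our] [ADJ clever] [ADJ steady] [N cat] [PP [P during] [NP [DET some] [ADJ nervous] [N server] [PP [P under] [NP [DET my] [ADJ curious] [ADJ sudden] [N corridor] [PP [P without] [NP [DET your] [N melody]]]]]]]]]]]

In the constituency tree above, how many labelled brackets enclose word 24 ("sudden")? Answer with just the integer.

The word sits inside ADJ, which is inside NP, inside PP, inside NP, inside PP, inside NP, inside PP, inside VP, inside S — 9 brackets in all.

9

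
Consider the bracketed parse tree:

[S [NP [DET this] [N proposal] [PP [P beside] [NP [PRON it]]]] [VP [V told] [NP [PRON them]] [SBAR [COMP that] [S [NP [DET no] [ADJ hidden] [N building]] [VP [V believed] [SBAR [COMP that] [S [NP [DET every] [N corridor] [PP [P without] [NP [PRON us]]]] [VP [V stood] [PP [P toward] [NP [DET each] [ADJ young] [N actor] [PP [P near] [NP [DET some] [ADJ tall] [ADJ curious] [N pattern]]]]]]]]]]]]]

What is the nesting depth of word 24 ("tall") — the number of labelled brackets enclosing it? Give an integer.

13

The word sits inside ADJ, which is inside NP, inside PP, inside NP, inside PP, inside VP, inside S, inside SBAR, inside VP, inside S, inside SBAR, inside VP, inside S — 13 brackets in all.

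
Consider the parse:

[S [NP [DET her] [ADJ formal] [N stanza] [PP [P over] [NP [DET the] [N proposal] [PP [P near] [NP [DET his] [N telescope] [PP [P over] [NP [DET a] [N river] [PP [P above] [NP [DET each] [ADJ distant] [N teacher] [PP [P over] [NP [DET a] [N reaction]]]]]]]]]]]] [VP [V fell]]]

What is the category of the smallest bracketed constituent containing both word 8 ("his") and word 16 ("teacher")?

NP

The smallest bracket enclosing both words is [NP his telescope over a river above each distant teacher over a reaction], so the label is NP.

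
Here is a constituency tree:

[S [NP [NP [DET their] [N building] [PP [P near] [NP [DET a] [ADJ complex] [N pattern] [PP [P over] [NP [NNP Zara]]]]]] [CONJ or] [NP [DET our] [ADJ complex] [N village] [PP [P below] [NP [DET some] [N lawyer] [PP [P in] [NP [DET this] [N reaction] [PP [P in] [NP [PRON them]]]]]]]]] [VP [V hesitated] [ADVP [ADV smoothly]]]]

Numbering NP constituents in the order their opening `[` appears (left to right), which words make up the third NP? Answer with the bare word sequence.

a complex pattern over Zara

In left-to-right order the NP constituents are "their building near a complex pattern over Zara or our complex village below some lawyer in this reaction in them"; "their building near a complex pattern over Zara"; "a complex pattern over Zara"; "Zara"; "our complex village below some lawyer in this reaction in them"; "some lawyer in this reaction in them"; "this reaction in them"; "them". Number 3 is "a complex pattern over Zara".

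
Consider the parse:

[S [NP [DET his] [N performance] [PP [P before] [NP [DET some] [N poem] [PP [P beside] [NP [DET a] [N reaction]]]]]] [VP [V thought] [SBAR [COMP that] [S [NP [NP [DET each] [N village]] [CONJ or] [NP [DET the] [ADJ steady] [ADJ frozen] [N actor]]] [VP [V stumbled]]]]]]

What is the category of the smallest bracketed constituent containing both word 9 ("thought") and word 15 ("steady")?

VP

The smallest bracket enclosing both words is [VP thought that each village or the steady frozen actor stumbled], so the label is VP.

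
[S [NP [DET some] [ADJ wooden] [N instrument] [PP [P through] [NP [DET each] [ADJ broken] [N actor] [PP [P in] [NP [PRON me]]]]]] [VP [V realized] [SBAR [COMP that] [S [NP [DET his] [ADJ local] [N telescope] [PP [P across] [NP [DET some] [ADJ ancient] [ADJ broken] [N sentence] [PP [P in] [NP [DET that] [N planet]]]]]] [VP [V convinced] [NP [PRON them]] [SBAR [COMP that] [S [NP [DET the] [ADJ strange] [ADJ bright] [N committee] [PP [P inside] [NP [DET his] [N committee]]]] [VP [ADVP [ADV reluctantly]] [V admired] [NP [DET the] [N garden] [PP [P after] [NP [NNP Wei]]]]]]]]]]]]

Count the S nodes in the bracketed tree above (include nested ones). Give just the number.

3

Scanning left to right, an opening `[S` appears at word positions 1, 12, 26 — 3 in total.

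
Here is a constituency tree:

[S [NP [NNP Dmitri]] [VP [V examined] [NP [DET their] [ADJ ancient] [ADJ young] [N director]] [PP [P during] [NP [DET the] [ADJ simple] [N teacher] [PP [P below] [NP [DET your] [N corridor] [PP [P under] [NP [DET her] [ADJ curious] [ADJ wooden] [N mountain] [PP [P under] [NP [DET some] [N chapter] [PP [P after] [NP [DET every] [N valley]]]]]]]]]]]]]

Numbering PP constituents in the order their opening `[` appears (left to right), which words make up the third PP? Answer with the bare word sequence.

The PP opening brackets appear, in order, over: "during the simple teacher below your corridor under her curious wooden mountain under some chapter after every valley"; "below your corridor under her curious wooden mountain under some chapter after every valley"; "under her curious wooden mountain under some chapter after every valley"; "under some chapter after every valley"; "after every valley". The third one spans "under her curious wooden mountain under some chapter after every valley".

under her curious wooden mountain under some chapter after every valley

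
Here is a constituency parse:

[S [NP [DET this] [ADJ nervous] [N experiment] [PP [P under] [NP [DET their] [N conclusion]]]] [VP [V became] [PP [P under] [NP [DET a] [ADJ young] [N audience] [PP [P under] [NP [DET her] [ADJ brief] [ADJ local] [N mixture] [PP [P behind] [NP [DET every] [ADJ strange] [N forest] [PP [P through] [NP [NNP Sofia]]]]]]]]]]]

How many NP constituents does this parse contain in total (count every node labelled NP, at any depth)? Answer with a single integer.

6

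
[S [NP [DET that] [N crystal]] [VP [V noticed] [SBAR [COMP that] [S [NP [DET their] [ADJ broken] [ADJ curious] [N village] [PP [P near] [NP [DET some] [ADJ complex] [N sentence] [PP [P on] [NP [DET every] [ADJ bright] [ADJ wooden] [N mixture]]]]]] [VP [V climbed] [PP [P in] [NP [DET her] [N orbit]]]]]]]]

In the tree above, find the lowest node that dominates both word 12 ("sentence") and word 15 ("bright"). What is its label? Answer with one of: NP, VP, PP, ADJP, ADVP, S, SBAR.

NP

Word 12 lies under S → VP → SBAR → S → NP → PP → NP → N; word 15 lies under S → VP → SBAR → S → NP → PP → NP → PP → NP → ADJ. The lowest shared node is the NP.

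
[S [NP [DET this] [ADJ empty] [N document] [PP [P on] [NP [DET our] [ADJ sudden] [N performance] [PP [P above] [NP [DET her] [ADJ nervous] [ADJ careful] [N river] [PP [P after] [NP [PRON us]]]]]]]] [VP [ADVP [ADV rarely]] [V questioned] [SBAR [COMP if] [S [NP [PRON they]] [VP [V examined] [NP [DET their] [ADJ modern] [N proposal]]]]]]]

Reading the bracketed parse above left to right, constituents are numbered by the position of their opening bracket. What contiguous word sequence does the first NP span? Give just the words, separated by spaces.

In left-to-right order the NP constituents are "this empty document on our sudden performance above her nervous careful river after us"; "our sudden performance above her nervous careful river after us"; "her nervous careful river after us"; "us"; "they"; "their modern proposal". Number 1 is "this empty document on our sudden performance above her nervous careful river after us".

this empty document on our sudden performance above her nervous careful river after us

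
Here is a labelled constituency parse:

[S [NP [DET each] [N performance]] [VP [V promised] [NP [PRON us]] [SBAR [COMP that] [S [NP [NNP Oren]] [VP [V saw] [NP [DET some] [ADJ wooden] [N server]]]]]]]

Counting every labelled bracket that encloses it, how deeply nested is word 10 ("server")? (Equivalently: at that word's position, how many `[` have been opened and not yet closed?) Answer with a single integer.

The word sits inside N, which is inside NP, inside VP, inside S, inside SBAR, inside VP, inside S — 7 brackets in all.

7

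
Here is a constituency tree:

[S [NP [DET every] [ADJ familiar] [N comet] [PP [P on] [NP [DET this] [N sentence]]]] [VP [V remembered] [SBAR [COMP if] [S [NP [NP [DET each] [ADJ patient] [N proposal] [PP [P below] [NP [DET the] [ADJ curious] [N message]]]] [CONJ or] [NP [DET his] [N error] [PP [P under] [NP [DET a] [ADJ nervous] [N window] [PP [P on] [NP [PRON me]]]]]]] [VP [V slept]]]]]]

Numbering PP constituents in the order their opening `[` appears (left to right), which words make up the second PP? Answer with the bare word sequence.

below the curious message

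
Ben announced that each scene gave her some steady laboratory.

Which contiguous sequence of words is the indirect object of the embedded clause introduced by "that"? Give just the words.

"gave" heads the VP of the embedded clause introduced by "that", and "her" is its indirect object.

her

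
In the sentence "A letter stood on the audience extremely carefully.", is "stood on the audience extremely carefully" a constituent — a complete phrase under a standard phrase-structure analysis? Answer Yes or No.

Yes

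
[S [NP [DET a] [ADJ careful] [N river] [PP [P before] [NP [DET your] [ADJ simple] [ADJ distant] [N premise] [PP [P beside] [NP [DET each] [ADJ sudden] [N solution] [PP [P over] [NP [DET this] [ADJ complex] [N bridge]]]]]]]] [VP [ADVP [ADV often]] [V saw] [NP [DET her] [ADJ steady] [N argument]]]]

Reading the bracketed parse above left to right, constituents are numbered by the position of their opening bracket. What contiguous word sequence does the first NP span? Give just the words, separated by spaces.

The NP opening brackets appear, in order, over: "a careful river before your simple distant premise beside each sudden solution over this complex bridge"; "your simple distant premise beside each sudden solution over this complex bridge"; "each sudden solution over this complex bridge"; "this complex bridge"; "her steady argument". The first one spans "a careful river before your simple distant premise beside each sudden solution over this complex bridge".

a careful river before your simple distant premise beside each sudden solution over this complex bridge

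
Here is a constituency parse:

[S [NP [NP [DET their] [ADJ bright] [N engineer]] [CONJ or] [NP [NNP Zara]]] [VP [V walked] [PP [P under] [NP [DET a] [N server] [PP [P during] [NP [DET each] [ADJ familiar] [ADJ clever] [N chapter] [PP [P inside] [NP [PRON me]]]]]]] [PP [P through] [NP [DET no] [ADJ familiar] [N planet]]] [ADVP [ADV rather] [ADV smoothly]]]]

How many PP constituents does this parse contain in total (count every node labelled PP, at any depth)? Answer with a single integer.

4

Scanning left to right, an opening `[PP` appears at word positions 7, 10, 15, 17 — 4 in total.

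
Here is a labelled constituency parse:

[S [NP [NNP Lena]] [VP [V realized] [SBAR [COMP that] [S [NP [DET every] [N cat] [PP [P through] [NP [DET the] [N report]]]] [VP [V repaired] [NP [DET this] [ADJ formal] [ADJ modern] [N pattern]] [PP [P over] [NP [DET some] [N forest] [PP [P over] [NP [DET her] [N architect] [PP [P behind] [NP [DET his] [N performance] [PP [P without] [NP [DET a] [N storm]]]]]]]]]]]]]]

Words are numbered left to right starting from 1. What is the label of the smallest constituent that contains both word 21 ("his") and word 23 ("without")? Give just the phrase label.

NP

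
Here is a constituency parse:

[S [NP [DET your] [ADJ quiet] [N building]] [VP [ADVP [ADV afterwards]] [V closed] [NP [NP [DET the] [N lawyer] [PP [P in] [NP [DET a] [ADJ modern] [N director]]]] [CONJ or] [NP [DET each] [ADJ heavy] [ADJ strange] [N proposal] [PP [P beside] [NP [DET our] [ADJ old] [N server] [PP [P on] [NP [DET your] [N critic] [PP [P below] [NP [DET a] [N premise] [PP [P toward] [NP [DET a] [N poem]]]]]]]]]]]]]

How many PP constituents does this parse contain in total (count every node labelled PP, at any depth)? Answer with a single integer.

5

Scanning left to right, an opening `[PP` appears at word positions 8, 17, 21, 24, 27 — 5 in total.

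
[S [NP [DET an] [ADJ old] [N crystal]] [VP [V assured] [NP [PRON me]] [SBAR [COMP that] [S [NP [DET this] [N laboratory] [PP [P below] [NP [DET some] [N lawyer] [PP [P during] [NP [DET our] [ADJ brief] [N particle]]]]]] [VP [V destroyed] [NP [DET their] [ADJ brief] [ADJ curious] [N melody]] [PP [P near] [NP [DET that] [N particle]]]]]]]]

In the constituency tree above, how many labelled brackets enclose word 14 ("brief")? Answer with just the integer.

10

Path from the root down to the word: S → VP → SBAR → S → NP → PP → NP → PP → NP → ADJ. That is 10 enclosing brackets.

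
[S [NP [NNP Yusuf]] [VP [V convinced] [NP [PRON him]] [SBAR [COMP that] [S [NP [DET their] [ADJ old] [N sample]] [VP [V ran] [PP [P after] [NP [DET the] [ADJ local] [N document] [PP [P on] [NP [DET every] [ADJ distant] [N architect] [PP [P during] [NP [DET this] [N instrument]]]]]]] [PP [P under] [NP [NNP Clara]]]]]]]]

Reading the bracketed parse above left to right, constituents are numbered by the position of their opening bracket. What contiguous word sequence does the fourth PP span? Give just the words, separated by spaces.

In left-to-right order the PP constituents are "after the local document on every distant architect during this instrument"; "on every distant architect during this instrument"; "during this instrument"; "under Clara". Number 4 is "under Clara".

under Clara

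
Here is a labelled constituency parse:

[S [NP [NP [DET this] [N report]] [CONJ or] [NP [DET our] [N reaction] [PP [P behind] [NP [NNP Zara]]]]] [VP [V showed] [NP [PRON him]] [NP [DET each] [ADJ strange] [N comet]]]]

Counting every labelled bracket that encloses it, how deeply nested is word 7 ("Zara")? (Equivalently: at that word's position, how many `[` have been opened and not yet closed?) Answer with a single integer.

The word sits inside NNP, which is inside NP, inside PP, inside NP, inside NP, inside S — 6 brackets in all.

6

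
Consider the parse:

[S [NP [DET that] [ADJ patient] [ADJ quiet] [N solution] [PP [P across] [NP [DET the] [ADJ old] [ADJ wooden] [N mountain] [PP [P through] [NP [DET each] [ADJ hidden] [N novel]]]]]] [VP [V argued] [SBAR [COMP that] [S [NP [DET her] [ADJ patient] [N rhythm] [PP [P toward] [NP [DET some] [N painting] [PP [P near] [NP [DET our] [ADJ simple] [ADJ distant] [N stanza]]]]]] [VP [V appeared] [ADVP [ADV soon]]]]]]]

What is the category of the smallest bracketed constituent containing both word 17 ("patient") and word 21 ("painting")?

NP

Word 17 lies under S → VP → SBAR → S → NP → ADJ; word 21 lies under S → VP → SBAR → S → NP → PP → NP → N. The lowest shared node is the NP.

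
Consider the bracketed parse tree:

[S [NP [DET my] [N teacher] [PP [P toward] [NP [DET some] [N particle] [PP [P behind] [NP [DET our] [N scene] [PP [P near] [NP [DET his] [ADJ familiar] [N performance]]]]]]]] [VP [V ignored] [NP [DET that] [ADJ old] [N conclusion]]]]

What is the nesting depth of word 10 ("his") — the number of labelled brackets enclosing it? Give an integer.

9

The word sits inside DET, which is inside NP, inside PP, inside NP, inside PP, inside NP, inside PP, inside NP, inside S — 9 brackets in all.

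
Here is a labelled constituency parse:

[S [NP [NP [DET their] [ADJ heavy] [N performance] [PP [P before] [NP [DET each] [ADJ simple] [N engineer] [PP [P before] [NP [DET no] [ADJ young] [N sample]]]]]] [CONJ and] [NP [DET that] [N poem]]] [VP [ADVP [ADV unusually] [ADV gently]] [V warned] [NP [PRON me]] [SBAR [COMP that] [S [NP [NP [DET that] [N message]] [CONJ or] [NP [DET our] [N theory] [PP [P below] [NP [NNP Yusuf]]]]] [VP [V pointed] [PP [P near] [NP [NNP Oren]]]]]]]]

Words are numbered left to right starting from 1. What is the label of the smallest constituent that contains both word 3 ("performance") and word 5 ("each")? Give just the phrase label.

NP

Both words fall inside [NP their heavy performance before each simple engineer before no young sample] (words 1–11), and no smaller constituent contains them both. Label: NP.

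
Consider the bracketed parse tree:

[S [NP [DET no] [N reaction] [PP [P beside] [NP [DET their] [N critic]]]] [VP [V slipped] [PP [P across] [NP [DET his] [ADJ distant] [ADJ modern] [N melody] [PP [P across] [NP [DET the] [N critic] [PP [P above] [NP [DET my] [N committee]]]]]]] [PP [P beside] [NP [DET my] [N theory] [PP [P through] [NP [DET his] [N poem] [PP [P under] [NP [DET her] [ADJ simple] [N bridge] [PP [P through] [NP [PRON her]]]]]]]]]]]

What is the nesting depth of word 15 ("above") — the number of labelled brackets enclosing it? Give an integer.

8

Path from the root down to the word: S → VP → PP → NP → PP → NP → PP → P. That is 8 enclosing brackets.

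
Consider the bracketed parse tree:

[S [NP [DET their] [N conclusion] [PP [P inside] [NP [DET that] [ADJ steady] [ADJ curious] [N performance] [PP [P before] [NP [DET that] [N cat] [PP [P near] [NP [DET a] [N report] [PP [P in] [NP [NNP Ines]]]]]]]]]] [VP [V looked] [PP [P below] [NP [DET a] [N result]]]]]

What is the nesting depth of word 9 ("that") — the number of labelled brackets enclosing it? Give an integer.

Counting open brackets not yet closed at "that": [S [NP [PP [NP [PP [NP [DET = 7.

7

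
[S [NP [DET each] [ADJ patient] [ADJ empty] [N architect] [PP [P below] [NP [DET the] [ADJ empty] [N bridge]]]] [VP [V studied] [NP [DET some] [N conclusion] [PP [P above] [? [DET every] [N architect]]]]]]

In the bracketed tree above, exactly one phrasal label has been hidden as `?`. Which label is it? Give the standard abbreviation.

NP

The `?` node immediately contains: DET 'every', N 'architect'. That is the internal structure of a noun phrase, so the label is NP.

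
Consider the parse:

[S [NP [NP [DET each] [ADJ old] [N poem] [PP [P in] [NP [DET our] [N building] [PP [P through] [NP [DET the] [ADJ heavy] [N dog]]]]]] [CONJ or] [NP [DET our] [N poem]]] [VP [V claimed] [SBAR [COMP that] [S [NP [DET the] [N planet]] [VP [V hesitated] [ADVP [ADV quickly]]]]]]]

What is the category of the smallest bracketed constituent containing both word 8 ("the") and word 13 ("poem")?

The smallest bracket enclosing both words is [NP each old poem in our building through the heavy dog or our poem], so the label is NP.

NP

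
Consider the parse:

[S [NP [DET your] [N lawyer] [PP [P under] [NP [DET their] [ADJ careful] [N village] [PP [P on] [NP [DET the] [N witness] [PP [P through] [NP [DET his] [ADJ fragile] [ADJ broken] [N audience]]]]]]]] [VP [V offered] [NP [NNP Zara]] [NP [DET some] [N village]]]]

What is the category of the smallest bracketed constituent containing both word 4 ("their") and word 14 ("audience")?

NP

Word 4 lies under S → NP → PP → NP → DET; word 14 lies under S → NP → PP → NP → PP → NP → PP → NP → N. The lowest shared node is the NP.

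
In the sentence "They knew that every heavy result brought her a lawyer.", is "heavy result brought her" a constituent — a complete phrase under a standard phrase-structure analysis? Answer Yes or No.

No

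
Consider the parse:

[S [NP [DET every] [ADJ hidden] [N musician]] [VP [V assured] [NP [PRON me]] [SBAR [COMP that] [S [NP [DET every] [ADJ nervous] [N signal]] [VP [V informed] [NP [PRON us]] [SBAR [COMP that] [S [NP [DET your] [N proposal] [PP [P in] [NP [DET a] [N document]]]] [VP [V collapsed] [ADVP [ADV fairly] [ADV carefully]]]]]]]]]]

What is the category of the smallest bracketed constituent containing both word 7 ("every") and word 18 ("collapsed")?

S

Word 7 lies under S → VP → SBAR → S → NP → DET; word 18 lies under S → VP → SBAR → S → VP → SBAR → S → VP → V. The lowest shared node is the S.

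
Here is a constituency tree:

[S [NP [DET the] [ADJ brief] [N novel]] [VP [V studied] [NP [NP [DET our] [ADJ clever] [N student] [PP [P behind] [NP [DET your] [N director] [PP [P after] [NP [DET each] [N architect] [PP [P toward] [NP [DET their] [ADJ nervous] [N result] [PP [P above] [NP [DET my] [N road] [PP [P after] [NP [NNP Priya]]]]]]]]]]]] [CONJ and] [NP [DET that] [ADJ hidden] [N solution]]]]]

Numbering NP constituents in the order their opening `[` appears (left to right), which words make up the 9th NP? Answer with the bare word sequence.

Opening `[NP` markers occur at word positions 1, 5, 5, 9, 12, 15, 19, 22, 24; the 9th of these opens the constituent [NP that hidden solution].

that hidden solution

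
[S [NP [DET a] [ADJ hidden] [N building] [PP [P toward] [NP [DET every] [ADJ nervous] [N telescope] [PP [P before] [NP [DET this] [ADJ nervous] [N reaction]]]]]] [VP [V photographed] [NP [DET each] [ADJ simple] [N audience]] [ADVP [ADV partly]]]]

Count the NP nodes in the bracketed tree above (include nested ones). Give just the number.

Listing each NP by its span: [NP a hidden building toward every nervous telescope before this nervous reaction]; [NP every nervous telescope before this nervous reaction]; [NP this nervous reaction]; [NP each simple audience] — that makes 4.

4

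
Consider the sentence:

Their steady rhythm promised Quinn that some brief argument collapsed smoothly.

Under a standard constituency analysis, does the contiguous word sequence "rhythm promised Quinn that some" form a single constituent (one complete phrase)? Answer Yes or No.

No

The smallest constituent containing the whole sequence is the clause [S their steady rhythm promised Quinn that some brief argument collapsed smoothly], but the sequence is only part of it — it straddles the boundary between noun phrase "their steady rhythm" and verb phrase "promised Quinn that some brief argument collapsed smoothly".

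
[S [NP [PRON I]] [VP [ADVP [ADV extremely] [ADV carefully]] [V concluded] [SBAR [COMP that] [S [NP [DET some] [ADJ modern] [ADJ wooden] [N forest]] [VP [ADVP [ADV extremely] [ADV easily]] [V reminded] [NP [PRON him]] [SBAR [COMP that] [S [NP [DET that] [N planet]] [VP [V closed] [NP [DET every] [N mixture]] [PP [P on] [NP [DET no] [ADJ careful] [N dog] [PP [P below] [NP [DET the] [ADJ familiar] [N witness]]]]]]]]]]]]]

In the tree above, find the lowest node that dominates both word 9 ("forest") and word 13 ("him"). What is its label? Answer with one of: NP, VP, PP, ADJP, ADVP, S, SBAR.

Both words fall inside [S some modern wooden forest extremely easily reminded him that that planet closed every mixture on no careful dog below the familiar witness] (words 6–27), and no smaller constituent contains them both. Label: S.

S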